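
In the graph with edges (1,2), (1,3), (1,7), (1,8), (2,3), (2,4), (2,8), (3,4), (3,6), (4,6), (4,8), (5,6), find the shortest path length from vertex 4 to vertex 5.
2 (path: 4 -> 6 -> 5, 2 edges)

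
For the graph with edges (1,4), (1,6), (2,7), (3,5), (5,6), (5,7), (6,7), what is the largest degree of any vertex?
3 (attained at vertices 5, 6, 7)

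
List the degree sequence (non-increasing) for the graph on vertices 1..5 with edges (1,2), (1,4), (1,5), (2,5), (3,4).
[3, 2, 2, 2, 1] (degrees: deg(1)=3, deg(2)=2, deg(3)=1, deg(4)=2, deg(5)=2)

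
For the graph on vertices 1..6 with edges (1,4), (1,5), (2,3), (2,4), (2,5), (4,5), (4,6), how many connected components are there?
1 (components: {1, 2, 3, 4, 5, 6})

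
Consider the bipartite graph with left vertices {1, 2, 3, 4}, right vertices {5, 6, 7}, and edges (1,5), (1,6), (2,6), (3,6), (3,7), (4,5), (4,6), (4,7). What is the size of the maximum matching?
3 (matching: (1,6), (3,7), (4,5); upper bound min(|L|,|R|) = min(4,3) = 3)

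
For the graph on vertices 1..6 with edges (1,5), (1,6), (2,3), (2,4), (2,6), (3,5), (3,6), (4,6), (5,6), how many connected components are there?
1 (components: {1, 2, 3, 4, 5, 6})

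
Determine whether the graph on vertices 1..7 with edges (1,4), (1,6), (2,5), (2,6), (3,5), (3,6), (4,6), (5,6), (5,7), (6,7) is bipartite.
No (odd cycle of length 3: 6 -> 1 -> 4 -> 6)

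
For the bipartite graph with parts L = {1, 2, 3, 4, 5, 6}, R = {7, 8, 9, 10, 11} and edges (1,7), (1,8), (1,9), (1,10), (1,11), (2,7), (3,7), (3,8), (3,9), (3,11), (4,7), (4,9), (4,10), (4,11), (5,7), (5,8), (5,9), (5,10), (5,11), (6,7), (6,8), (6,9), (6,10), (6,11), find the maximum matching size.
5 (matching: (1,11), (2,7), (3,9), (4,10), (5,8); upper bound min(|L|,|R|) = min(6,5) = 5)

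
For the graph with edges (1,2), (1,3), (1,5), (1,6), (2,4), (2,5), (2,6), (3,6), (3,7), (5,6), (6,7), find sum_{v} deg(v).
22 (handshake: sum of degrees = 2|E| = 2 x 11 = 22)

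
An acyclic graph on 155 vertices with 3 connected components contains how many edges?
152 (Each of the 3 component trees on V_i vertices has V_i - 1 edges; summing gives V - C = 155 - 3 = 152)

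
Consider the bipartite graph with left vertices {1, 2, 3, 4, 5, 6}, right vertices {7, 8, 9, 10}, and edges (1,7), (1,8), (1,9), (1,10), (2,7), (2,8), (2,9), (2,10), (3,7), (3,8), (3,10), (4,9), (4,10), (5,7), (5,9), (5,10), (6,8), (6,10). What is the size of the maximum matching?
4 (matching: (1,10), (2,9), (3,8), (5,7); upper bound min(|L|,|R|) = min(6,4) = 4)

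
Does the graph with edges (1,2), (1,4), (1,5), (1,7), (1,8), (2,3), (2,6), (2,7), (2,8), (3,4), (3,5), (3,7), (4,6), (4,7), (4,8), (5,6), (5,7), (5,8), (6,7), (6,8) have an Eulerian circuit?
No (6 vertices have odd degree: {1, 2, 4, 5, 6, 8}; Eulerian circuit requires 0)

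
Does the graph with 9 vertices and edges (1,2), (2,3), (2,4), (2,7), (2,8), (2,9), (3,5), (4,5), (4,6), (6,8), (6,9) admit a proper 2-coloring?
Yes. Partition: {1, 3, 4, 7, 8, 9}, {2, 5, 6}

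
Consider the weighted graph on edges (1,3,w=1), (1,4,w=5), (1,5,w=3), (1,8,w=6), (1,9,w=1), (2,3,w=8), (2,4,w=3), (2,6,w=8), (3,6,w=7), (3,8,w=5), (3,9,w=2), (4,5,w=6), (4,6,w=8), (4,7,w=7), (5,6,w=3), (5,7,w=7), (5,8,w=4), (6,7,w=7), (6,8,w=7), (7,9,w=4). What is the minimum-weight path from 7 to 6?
7 (path: 7 -> 6; weights 7 = 7)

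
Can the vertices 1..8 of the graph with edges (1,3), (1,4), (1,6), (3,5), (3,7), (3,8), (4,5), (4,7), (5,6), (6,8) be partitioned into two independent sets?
Yes. Partition: {1, 2, 5, 7, 8}, {3, 4, 6}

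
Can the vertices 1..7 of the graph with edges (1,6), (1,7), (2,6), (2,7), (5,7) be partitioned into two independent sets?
Yes. Partition: {1, 2, 3, 4, 5}, {6, 7}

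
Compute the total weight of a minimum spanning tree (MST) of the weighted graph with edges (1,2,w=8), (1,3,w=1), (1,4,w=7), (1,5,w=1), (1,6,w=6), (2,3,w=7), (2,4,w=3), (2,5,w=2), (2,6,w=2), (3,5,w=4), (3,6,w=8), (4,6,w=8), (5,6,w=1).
8 (MST edges: (1,3,w=1), (1,5,w=1), (2,4,w=3), (2,5,w=2), (5,6,w=1); sum of weights 1 + 1 + 3 + 2 + 1 = 8)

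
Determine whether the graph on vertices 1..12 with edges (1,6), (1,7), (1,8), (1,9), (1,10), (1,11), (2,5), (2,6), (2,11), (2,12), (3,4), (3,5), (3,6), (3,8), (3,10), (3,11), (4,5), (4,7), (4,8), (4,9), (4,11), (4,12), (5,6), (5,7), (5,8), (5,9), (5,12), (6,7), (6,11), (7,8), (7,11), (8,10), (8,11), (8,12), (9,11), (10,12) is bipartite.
No (odd cycle of length 3: 7 -> 1 -> 8 -> 7)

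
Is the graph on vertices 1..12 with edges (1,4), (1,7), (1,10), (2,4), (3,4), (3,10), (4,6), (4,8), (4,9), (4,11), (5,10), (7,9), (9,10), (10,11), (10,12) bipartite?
Yes. Partition: {1, 2, 3, 5, 6, 8, 9, 11, 12}, {4, 7, 10}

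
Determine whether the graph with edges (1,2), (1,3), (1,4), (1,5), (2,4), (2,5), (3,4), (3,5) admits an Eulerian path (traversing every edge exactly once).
No (4 vertices have odd degree: {2, 3, 4, 5}; Eulerian path requires 0 or 2)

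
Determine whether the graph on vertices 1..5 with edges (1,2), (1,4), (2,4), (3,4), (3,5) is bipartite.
No (odd cycle of length 3: 4 -> 1 -> 2 -> 4)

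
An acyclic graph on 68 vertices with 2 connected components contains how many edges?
66 (Each of the 2 component trees on V_i vertices has V_i - 1 edges; summing gives V - C = 68 - 2 = 66)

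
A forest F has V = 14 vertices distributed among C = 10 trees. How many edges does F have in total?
4 (Each of the 10 component trees on V_i vertices has V_i - 1 edges; summing gives V - C = 14 - 10 = 4)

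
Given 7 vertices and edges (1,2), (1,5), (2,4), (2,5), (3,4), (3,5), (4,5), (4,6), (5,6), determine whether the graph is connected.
No, it has 2 components: {1, 2, 3, 4, 5, 6}, {7}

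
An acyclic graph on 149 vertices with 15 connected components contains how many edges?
134 (Each of the 15 component trees on V_i vertices has V_i - 1 edges; summing gives V - C = 149 - 15 = 134)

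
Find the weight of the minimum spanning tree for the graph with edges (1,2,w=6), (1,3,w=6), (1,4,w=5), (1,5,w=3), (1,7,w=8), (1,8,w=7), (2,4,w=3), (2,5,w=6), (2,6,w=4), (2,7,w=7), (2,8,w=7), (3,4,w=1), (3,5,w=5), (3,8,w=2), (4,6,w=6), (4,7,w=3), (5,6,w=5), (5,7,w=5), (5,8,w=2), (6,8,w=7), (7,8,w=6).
18 (MST edges: (1,5,w=3), (2,4,w=3), (2,6,w=4), (3,4,w=1), (3,8,w=2), (4,7,w=3), (5,8,w=2); sum of weights 3 + 3 + 4 + 1 + 2 + 3 + 2 = 18)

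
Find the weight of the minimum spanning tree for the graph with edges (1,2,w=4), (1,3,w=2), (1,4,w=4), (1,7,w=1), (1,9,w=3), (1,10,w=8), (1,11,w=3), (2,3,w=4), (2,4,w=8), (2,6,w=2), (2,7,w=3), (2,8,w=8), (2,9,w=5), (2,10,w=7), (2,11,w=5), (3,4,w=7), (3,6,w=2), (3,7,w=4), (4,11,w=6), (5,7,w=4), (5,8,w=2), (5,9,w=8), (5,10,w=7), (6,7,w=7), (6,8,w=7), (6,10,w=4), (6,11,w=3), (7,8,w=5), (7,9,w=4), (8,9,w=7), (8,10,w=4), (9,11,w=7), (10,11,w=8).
27 (MST edges: (1,3,w=2), (1,4,w=4), (1,7,w=1), (1,9,w=3), (1,11,w=3), (2,6,w=2), (3,6,w=2), (5,7,w=4), (5,8,w=2), (6,10,w=4); sum of weights 2 + 4 + 1 + 3 + 3 + 2 + 2 + 4 + 2 + 4 = 27)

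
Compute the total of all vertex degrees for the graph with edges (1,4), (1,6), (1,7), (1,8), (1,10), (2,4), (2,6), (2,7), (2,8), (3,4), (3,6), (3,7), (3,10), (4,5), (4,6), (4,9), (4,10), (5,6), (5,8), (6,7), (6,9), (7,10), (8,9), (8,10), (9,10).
50 (handshake: sum of degrees = 2|E| = 2 x 25 = 50)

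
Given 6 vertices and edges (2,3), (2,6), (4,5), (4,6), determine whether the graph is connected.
No, it has 2 components: {1}, {2, 3, 4, 5, 6}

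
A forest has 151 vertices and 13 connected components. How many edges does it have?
138 (Each of the 13 component trees on V_i vertices has V_i - 1 edges; summing gives V - C = 151 - 13 = 138)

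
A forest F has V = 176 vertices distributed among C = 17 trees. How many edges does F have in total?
159 (Each of the 17 component trees on V_i vertices has V_i - 1 edges; summing gives V - C = 176 - 17 = 159)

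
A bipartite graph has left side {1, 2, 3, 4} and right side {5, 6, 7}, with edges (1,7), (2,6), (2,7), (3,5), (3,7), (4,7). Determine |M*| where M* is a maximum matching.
3 (matching: (1,7), (2,6), (3,5); upper bound min(|L|,|R|) = min(4,3) = 3)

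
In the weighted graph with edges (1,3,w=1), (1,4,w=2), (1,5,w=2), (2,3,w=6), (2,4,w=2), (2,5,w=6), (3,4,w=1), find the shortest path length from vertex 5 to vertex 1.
2 (path: 5 -> 1; weights 2 = 2)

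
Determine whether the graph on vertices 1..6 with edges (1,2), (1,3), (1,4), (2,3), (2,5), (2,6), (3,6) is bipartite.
No (odd cycle of length 3: 3 -> 1 -> 2 -> 3)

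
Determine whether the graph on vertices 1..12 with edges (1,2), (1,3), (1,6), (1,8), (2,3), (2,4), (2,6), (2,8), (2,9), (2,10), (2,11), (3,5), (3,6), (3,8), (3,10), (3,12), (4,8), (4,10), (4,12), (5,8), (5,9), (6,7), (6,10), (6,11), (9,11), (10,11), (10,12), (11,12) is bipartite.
No (odd cycle of length 3: 2 -> 1 -> 6 -> 2)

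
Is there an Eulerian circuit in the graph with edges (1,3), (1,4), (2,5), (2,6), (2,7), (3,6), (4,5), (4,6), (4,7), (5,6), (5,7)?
No (2 vertices have odd degree: {2, 7}; Eulerian circuit requires 0)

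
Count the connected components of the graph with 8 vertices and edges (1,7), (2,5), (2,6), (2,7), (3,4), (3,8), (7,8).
1 (components: {1, 2, 3, 4, 5, 6, 7, 8})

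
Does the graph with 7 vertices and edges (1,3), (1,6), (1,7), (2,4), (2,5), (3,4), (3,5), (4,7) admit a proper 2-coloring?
Yes. Partition: {1, 4, 5}, {2, 3, 6, 7}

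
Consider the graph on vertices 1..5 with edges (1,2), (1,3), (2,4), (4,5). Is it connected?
Yes (BFS from 1 visits [1, 2, 3, 4, 5] — all 5 vertices reached)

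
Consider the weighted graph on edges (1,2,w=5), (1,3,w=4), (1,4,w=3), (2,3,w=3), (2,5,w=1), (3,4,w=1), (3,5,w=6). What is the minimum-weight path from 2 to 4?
4 (path: 2 -> 3 -> 4; weights 3 + 1 = 4)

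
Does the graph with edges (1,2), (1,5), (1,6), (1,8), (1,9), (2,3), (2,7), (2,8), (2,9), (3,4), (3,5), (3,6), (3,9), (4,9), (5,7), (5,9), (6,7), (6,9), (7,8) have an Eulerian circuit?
No (4 vertices have odd degree: {1, 2, 3, 8}; Eulerian circuit requires 0)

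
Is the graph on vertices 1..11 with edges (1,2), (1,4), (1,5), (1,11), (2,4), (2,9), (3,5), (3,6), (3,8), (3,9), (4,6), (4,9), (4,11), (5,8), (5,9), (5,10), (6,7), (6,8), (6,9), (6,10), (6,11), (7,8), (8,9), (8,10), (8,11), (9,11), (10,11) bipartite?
No (odd cycle of length 3: 11 -> 1 -> 4 -> 11)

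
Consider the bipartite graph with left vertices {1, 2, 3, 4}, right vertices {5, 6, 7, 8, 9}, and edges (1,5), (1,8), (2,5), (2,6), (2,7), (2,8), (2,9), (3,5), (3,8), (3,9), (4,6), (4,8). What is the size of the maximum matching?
4 (matching: (1,8), (2,7), (3,9), (4,6); upper bound min(|L|,|R|) = min(4,5) = 4)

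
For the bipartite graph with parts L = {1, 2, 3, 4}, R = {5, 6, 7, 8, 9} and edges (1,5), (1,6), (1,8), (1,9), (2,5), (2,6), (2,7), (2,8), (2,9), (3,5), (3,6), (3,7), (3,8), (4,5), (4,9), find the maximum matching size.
4 (matching: (1,6), (2,8), (3,7), (4,9); upper bound min(|L|,|R|) = min(4,5) = 4)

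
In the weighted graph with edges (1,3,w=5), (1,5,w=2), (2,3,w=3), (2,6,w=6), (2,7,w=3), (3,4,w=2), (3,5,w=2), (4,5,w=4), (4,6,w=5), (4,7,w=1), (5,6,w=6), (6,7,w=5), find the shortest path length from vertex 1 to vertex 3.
4 (path: 1 -> 5 -> 3; weights 2 + 2 = 4)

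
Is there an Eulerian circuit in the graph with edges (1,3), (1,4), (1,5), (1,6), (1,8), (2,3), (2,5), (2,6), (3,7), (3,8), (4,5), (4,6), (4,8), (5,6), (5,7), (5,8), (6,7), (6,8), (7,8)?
No (2 vertices have odd degree: {1, 2}; Eulerian circuit requires 0)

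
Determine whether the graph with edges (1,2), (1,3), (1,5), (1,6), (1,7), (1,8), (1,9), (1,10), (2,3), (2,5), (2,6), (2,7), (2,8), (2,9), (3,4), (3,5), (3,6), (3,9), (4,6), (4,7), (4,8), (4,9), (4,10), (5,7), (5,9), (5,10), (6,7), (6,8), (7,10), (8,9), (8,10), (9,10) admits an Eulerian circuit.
No (2 vertices have odd degree: {2, 9}; Eulerian circuit requires 0)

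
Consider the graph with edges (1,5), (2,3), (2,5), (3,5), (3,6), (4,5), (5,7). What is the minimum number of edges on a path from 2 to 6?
2 (path: 2 -> 3 -> 6, 2 edges)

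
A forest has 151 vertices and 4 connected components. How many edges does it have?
147 (Each of the 4 component trees on V_i vertices has V_i - 1 edges; summing gives V - C = 151 - 4 = 147)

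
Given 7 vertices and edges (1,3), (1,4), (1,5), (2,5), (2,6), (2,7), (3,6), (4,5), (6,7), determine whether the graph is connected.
Yes (BFS from 1 visits [1, 3, 4, 5, 6, 2, 7] — all 7 vertices reached)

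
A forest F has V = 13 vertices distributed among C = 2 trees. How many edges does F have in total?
11 (Each of the 2 component trees on V_i vertices has V_i - 1 edges; summing gives V - C = 13 - 2 = 11)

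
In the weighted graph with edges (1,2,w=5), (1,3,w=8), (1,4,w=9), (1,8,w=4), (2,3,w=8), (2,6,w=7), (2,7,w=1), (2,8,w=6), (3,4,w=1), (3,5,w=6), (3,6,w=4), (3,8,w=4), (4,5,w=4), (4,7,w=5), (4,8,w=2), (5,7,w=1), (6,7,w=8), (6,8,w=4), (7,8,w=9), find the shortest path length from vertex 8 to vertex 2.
6 (path: 8 -> 2; weights 6 = 6)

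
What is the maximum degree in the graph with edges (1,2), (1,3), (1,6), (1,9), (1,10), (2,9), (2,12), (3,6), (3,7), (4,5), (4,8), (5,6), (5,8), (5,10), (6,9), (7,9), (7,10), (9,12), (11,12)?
5 (attained at vertices 1, 9)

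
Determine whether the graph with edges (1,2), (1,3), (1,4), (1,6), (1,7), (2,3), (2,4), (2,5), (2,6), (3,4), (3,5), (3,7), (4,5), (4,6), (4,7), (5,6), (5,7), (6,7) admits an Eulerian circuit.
No (6 vertices have odd degree: {1, 2, 3, 5, 6, 7}; Eulerian circuit requires 0)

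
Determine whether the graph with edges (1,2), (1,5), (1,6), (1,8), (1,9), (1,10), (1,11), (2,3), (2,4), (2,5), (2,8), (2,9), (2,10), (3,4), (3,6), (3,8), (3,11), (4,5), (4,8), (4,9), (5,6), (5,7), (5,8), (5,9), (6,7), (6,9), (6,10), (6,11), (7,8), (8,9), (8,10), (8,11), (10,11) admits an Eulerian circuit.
No (10 vertices have odd degree: {1, 2, 3, 4, 5, 6, 7, 8, 10, 11}; Eulerian circuit requires 0)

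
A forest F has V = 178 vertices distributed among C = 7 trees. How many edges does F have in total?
171 (Each of the 7 component trees on V_i vertices has V_i - 1 edges; summing gives V - C = 178 - 7 = 171)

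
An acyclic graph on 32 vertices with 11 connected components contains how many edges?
21 (Each of the 11 component trees on V_i vertices has V_i - 1 edges; summing gives V - C = 32 - 11 = 21)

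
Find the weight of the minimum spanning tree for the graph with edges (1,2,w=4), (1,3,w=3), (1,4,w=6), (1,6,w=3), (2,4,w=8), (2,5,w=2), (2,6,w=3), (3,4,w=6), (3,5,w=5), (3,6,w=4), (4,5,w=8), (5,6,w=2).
16 (MST edges: (1,3,w=3), (1,4,w=6), (1,6,w=3), (2,5,w=2), (5,6,w=2); sum of weights 3 + 6 + 3 + 2 + 2 = 16)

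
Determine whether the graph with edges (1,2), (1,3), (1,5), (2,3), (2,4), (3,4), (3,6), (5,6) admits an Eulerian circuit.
No (2 vertices have odd degree: {1, 2}; Eulerian circuit requires 0)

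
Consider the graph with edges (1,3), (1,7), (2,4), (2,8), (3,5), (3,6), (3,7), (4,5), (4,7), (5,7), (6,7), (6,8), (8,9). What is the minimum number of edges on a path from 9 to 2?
2 (path: 9 -> 8 -> 2, 2 edges)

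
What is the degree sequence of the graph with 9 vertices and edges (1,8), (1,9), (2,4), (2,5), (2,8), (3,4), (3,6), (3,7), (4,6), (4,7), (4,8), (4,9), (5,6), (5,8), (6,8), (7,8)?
[6, 6, 4, 3, 3, 3, 3, 2, 2] (degrees: deg(1)=2, deg(2)=3, deg(3)=3, deg(4)=6, deg(5)=3, deg(6)=4, deg(7)=3, deg(8)=6, deg(9)=2)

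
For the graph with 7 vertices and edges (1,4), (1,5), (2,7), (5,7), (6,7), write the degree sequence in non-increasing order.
[3, 2, 2, 1, 1, 1, 0] (degrees: deg(1)=2, deg(2)=1, deg(3)=0, deg(4)=1, deg(5)=2, deg(6)=1, deg(7)=3)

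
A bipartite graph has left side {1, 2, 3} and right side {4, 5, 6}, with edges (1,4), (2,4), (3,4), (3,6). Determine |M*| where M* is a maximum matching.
2 (matching: (1,4), (3,6); upper bound min(|L|,|R|) = min(3,3) = 3)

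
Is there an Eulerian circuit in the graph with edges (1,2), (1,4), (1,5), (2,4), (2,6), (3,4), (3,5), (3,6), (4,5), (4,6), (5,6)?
No (4 vertices have odd degree: {1, 2, 3, 4}; Eulerian circuit requires 0)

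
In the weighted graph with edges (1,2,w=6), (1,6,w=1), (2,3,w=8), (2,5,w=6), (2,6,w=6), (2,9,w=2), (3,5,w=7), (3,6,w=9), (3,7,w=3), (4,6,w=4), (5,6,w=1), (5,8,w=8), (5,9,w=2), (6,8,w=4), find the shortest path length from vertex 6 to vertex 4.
4 (path: 6 -> 4; weights 4 = 4)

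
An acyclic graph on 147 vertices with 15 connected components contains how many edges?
132 (Each of the 15 component trees on V_i vertices has V_i - 1 edges; summing gives V - C = 147 - 15 = 132)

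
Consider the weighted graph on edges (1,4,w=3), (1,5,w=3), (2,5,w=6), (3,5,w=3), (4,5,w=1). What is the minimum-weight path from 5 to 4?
1 (path: 5 -> 4; weights 1 = 1)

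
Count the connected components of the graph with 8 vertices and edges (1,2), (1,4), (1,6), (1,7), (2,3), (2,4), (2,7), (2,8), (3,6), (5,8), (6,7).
1 (components: {1, 2, 3, 4, 5, 6, 7, 8})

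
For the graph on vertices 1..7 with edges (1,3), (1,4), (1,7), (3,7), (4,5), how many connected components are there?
3 (components: {1, 3, 4, 5, 7}, {2}, {6})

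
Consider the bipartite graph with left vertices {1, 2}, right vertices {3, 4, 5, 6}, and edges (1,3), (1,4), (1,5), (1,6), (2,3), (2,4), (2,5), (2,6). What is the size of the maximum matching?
2 (matching: (1,6), (2,5); upper bound min(|L|,|R|) = min(2,4) = 2)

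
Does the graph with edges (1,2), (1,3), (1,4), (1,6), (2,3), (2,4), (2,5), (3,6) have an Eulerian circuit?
No (2 vertices have odd degree: {3, 5}; Eulerian circuit requires 0)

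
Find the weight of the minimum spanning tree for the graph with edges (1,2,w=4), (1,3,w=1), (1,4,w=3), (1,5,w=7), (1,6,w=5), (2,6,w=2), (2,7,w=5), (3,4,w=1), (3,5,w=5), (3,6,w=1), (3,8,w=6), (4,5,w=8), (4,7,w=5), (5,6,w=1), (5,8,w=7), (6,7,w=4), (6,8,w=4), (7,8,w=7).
14 (MST edges: (1,3,w=1), (2,6,w=2), (3,4,w=1), (3,6,w=1), (5,6,w=1), (6,7,w=4), (6,8,w=4); sum of weights 1 + 2 + 1 + 1 + 1 + 4 + 4 = 14)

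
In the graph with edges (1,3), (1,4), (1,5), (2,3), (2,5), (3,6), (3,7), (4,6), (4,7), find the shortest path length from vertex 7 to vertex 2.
2 (path: 7 -> 3 -> 2, 2 edges)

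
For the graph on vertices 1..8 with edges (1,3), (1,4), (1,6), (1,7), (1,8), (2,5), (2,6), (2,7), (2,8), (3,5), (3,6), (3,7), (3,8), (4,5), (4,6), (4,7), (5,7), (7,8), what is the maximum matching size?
4 (matching: (1,8), (2,6), (3,7), (4,5); upper bound floor(n/2) = floor(8/2) = 4)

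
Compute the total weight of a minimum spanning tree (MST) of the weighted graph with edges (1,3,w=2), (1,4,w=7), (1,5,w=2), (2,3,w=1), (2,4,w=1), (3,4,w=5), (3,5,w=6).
6 (MST edges: (1,3,w=2), (1,5,w=2), (2,3,w=1), (2,4,w=1); sum of weights 2 + 2 + 1 + 1 = 6)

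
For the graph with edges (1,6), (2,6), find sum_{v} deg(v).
4 (handshake: sum of degrees = 2|E| = 2 x 2 = 4)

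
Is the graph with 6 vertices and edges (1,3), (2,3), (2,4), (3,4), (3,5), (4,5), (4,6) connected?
Yes (BFS from 1 visits [1, 3, 2, 4, 5, 6] — all 6 vertices reached)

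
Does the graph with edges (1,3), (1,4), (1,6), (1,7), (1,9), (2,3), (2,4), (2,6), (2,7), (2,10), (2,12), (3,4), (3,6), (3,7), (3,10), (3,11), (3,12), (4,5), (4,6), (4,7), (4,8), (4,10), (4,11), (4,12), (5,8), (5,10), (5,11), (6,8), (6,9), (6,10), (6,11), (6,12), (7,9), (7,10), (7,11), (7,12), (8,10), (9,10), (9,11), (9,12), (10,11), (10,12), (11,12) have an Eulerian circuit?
No (2 vertices have odd degree: {1, 6}; Eulerian circuit requires 0)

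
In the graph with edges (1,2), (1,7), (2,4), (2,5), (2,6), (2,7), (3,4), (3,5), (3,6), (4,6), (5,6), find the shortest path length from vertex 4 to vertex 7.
2 (path: 4 -> 2 -> 7, 2 edges)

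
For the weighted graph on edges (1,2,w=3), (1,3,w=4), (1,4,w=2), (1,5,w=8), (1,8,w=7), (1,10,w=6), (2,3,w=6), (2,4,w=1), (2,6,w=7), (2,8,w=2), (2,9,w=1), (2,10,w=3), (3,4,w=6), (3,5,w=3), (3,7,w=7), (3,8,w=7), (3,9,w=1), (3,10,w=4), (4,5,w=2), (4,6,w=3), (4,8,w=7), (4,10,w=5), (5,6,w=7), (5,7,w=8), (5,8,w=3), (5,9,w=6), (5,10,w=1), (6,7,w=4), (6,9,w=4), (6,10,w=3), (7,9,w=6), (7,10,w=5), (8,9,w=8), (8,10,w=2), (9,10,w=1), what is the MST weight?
16 (MST edges: (1,4,w=2), (2,4,w=1), (2,8,w=2), (2,9,w=1), (3,9,w=1), (4,6,w=3), (5,10,w=1), (6,7,w=4), (9,10,w=1); sum of weights 2 + 1 + 2 + 1 + 1 + 3 + 1 + 4 + 1 = 16)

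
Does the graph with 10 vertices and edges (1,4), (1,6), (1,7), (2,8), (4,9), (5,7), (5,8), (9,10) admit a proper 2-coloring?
Yes. Partition: {1, 2, 3, 5, 9}, {4, 6, 7, 8, 10}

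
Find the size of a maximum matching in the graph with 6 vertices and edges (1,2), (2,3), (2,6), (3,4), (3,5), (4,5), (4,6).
3 (matching: (1,2), (3,5), (4,6); upper bound floor(n/2) = floor(6/2) = 3)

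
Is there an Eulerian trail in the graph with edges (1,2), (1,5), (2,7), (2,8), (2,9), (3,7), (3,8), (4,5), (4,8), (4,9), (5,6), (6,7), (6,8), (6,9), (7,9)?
Yes (the graph is connected and exactly 2 vertices have odd degree: {4, 5}; any Eulerian path must start and end at those)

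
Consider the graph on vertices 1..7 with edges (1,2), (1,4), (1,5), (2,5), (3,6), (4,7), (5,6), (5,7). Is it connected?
Yes (BFS from 1 visits [1, 2, 4, 5, 7, 6, 3] — all 7 vertices reached)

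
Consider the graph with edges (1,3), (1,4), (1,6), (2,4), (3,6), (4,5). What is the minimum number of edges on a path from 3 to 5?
3 (path: 3 -> 1 -> 4 -> 5, 3 edges)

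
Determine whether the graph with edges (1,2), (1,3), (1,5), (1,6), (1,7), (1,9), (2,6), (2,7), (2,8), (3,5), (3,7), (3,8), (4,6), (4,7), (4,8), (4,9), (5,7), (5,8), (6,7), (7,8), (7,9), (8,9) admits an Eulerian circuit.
Yes (the graph is connected and all 9 vertices have even degree)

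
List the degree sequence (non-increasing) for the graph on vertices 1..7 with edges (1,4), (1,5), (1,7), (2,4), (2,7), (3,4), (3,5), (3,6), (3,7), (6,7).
[4, 4, 3, 3, 2, 2, 2] (degrees: deg(1)=3, deg(2)=2, deg(3)=4, deg(4)=3, deg(5)=2, deg(6)=2, deg(7)=4)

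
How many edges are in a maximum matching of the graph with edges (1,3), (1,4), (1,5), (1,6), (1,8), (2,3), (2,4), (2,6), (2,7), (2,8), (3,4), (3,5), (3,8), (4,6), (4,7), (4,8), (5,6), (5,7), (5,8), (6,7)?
4 (matching: (1,6), (2,7), (3,5), (4,8); upper bound floor(n/2) = floor(8/2) = 4)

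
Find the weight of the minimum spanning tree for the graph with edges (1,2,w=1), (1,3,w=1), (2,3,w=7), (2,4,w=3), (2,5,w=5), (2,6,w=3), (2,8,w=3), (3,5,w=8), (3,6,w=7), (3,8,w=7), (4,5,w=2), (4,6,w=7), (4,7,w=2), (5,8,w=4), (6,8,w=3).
15 (MST edges: (1,2,w=1), (1,3,w=1), (2,4,w=3), (2,6,w=3), (2,8,w=3), (4,5,w=2), (4,7,w=2); sum of weights 1 + 1 + 3 + 3 + 3 + 2 + 2 = 15)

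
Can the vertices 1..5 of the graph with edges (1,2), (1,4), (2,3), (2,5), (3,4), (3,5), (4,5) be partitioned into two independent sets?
No (odd cycle of length 3: 5 -> 4 -> 3 -> 5)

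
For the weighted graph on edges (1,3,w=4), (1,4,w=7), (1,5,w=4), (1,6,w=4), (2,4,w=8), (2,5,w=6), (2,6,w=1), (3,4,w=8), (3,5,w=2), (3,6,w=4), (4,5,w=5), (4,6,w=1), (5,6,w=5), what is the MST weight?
12 (MST edges: (1,3,w=4), (1,6,w=4), (2,6,w=1), (3,5,w=2), (4,6,w=1); sum of weights 4 + 4 + 1 + 2 + 1 = 12)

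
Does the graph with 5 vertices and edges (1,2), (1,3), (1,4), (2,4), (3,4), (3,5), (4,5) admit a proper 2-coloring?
No (odd cycle of length 3: 3 -> 1 -> 4 -> 3)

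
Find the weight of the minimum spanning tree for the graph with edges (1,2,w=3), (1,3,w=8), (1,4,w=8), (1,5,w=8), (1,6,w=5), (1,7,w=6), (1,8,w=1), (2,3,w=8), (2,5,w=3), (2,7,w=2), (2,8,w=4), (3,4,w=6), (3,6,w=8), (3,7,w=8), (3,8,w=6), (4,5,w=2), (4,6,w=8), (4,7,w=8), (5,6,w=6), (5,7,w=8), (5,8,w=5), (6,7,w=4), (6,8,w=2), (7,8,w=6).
19 (MST edges: (1,2,w=3), (1,8,w=1), (2,5,w=3), (2,7,w=2), (3,4,w=6), (4,5,w=2), (6,8,w=2); sum of weights 3 + 1 + 3 + 2 + 6 + 2 + 2 = 19)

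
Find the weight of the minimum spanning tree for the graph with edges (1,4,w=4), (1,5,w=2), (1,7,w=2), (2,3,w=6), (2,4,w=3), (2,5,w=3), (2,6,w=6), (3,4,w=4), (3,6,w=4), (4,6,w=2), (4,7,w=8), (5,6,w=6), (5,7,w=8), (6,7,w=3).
16 (MST edges: (1,5,w=2), (1,7,w=2), (2,4,w=3), (2,5,w=3), (3,6,w=4), (4,6,w=2); sum of weights 2 + 2 + 3 + 3 + 4 + 2 = 16)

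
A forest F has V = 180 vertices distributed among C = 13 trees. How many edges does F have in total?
167 (Each of the 13 component trees on V_i vertices has V_i - 1 edges; summing gives V - C = 180 - 13 = 167)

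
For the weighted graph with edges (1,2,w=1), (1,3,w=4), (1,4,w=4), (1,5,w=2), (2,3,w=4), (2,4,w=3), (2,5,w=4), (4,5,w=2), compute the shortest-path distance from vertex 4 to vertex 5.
2 (path: 4 -> 5; weights 2 = 2)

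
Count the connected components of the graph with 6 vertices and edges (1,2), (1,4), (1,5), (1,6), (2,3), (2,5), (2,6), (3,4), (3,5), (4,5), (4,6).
1 (components: {1, 2, 3, 4, 5, 6})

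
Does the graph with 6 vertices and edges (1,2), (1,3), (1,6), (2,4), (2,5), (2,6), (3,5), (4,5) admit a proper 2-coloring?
No (odd cycle of length 3: 2 -> 1 -> 6 -> 2)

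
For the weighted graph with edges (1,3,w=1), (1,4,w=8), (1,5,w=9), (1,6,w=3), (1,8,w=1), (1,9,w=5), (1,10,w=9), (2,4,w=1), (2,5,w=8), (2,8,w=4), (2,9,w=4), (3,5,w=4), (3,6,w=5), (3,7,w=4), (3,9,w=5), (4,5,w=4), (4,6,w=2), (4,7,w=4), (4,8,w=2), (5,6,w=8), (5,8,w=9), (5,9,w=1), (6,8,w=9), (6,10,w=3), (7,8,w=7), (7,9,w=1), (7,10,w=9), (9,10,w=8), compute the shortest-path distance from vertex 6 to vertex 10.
3 (path: 6 -> 10; weights 3 = 3)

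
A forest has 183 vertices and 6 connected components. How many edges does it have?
177 (Each of the 6 component trees on V_i vertices has V_i - 1 edges; summing gives V - C = 183 - 6 = 177)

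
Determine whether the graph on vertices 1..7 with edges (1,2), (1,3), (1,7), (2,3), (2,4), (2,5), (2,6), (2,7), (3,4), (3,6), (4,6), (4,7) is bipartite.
No (odd cycle of length 3: 2 -> 1 -> 7 -> 2)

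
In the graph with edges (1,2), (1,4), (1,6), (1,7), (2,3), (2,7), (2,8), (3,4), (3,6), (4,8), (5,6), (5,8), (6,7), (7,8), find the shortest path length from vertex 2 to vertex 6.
2 (path: 2 -> 3 -> 6, 2 edges)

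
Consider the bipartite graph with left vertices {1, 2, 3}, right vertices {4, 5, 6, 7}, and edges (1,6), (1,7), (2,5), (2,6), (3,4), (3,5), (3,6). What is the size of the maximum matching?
3 (matching: (1,7), (2,6), (3,5); upper bound min(|L|,|R|) = min(3,4) = 3)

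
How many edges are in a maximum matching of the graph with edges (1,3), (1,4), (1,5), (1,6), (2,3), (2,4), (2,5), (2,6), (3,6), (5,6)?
3 (matching: (1,3), (2,4), (5,6); upper bound floor(n/2) = floor(6/2) = 3)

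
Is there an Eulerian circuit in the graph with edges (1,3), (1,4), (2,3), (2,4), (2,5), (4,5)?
No (2 vertices have odd degree: {2, 4}; Eulerian circuit requires 0)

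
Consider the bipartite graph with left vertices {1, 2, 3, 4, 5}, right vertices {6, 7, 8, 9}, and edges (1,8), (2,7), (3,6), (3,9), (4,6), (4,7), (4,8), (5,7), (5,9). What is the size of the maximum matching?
4 (matching: (1,8), (2,7), (3,9), (4,6); upper bound min(|L|,|R|) = min(5,4) = 4)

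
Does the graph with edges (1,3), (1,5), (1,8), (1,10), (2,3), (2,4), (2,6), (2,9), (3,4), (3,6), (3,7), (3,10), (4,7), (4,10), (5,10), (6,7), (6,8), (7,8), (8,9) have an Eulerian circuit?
Yes (the graph is connected and all 10 vertices have even degree)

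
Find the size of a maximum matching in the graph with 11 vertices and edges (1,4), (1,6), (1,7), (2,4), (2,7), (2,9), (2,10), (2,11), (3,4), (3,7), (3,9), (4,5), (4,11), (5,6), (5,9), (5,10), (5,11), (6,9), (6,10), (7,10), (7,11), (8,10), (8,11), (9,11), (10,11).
5 (matching: (2,7), (3,9), (4,5), (6,10), (8,11); upper bound floor(n/2) = floor(11/2) = 5)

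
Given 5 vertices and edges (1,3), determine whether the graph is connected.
No, it has 4 components: {1, 3}, {2}, {4}, {5}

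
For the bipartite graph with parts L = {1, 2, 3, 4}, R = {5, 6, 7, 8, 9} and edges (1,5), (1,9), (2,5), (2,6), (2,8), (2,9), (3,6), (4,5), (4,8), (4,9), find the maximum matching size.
4 (matching: (1,9), (2,8), (3,6), (4,5); upper bound min(|L|,|R|) = min(4,5) = 4)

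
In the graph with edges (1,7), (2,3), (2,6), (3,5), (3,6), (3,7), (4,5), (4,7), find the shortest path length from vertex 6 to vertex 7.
2 (path: 6 -> 3 -> 7, 2 edges)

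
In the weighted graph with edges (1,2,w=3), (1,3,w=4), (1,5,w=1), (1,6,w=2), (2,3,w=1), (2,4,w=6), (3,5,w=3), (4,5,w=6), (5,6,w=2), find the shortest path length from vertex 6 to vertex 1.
2 (path: 6 -> 1; weights 2 = 2)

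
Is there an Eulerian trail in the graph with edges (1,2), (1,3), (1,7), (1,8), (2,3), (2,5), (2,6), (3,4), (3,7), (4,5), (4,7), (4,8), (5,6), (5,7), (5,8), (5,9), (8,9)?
Yes — and in fact it has an Eulerian circuit (the graph is connected and all 9 vertices have even degree)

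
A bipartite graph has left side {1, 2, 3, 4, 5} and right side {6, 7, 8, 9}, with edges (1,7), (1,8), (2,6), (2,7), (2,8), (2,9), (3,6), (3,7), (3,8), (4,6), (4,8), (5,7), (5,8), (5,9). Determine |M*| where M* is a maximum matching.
4 (matching: (1,8), (2,9), (3,7), (4,6); upper bound min(|L|,|R|) = min(5,4) = 4)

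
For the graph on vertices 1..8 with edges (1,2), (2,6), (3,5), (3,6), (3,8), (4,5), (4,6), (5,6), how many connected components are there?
2 (components: {1, 2, 3, 4, 5, 6, 8}, {7})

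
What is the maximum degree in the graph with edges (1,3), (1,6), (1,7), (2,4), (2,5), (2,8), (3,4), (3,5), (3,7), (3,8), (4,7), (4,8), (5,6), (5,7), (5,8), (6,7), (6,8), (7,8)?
6 (attained at vertices 7, 8)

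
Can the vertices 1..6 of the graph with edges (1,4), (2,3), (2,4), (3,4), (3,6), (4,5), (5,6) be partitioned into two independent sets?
No (odd cycle of length 3: 2 -> 4 -> 3 -> 2)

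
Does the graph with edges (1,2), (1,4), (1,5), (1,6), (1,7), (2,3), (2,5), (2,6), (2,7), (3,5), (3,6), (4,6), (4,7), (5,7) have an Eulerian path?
No (4 vertices have odd degree: {1, 2, 3, 4}; Eulerian path requires 0 or 2)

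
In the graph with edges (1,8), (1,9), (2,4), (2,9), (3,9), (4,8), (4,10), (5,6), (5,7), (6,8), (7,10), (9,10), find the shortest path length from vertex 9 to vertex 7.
2 (path: 9 -> 10 -> 7, 2 edges)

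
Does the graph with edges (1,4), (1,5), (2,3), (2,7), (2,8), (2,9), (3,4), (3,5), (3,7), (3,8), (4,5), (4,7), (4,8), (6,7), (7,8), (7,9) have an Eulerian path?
No (4 vertices have odd degree: {3, 4, 5, 6}; Eulerian path requires 0 or 2)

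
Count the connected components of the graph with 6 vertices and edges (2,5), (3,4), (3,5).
3 (components: {1}, {2, 3, 4, 5}, {6})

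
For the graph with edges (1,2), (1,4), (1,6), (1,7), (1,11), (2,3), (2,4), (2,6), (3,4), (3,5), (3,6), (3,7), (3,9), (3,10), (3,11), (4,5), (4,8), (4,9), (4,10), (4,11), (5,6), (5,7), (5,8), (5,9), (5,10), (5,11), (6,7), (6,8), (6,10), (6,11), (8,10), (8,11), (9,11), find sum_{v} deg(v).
66 (handshake: sum of degrees = 2|E| = 2 x 33 = 66)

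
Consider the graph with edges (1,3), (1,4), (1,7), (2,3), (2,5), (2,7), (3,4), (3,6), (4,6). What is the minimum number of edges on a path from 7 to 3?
2 (path: 7 -> 2 -> 3, 2 edges)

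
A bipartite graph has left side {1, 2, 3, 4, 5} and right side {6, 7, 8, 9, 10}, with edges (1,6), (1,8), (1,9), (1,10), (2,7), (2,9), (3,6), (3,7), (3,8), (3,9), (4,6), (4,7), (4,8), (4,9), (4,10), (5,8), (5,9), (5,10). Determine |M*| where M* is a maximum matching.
5 (matching: (1,10), (2,7), (3,8), (4,6), (5,9); upper bound min(|L|,|R|) = min(5,5) = 5)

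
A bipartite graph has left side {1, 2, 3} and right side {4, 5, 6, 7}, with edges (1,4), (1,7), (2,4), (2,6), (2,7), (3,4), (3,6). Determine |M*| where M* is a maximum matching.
3 (matching: (1,7), (2,6), (3,4); upper bound min(|L|,|R|) = min(3,4) = 3)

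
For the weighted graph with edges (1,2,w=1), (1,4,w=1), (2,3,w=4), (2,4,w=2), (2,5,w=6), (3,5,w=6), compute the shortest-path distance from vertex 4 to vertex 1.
1 (path: 4 -> 1; weights 1 = 1)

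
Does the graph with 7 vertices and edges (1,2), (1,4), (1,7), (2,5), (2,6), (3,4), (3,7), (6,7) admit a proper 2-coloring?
Yes. Partition: {1, 3, 5, 6}, {2, 4, 7}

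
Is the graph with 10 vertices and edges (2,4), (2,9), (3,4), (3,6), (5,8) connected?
No, it has 5 components: {1}, {2, 3, 4, 6, 9}, {5, 8}, {7}, {10}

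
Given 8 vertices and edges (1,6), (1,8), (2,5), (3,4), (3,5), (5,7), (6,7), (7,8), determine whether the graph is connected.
Yes (BFS from 1 visits [1, 6, 8, 7, 5, 2, 3, 4] — all 8 vertices reached)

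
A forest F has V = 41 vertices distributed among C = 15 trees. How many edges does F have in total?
26 (Each of the 15 component trees on V_i vertices has V_i - 1 edges; summing gives V - C = 41 - 15 = 26)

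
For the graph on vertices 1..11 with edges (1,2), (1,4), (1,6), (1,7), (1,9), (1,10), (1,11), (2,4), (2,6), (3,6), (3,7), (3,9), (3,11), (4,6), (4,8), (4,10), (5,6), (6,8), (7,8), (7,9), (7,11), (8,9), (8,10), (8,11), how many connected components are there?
1 (components: {1, 2, 3, 4, 5, 6, 7, 8, 9, 10, 11})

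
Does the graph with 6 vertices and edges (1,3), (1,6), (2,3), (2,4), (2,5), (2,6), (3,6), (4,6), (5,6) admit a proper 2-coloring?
No (odd cycle of length 3: 6 -> 1 -> 3 -> 6)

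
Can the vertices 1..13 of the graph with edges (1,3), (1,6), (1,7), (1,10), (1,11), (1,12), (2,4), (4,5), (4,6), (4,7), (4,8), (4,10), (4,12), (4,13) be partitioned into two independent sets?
Yes. Partition: {1, 4, 9}, {2, 3, 5, 6, 7, 8, 10, 11, 12, 13}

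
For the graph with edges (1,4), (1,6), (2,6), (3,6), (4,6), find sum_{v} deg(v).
10 (handshake: sum of degrees = 2|E| = 2 x 5 = 10)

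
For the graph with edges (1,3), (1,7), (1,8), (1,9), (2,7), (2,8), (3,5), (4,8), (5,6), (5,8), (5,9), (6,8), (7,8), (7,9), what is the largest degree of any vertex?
6 (attained at vertex 8)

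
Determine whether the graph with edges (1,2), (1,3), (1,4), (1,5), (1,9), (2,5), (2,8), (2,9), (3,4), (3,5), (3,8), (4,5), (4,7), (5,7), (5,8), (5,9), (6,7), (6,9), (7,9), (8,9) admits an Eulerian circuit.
No (2 vertices have odd degree: {1, 5}; Eulerian circuit requires 0)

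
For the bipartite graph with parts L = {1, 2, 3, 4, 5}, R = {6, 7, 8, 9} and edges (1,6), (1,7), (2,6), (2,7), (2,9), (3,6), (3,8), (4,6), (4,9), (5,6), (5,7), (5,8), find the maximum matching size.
4 (matching: (1,7), (2,9), (3,8), (4,6); upper bound min(|L|,|R|) = min(5,4) = 4)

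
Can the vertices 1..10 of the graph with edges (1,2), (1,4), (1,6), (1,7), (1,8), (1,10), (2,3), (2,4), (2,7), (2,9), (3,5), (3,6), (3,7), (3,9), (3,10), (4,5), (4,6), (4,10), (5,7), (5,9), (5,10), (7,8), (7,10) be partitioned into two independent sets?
No (odd cycle of length 3: 10 -> 1 -> 4 -> 10)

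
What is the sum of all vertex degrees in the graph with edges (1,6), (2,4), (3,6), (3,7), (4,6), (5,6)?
12 (handshake: sum of degrees = 2|E| = 2 x 6 = 12)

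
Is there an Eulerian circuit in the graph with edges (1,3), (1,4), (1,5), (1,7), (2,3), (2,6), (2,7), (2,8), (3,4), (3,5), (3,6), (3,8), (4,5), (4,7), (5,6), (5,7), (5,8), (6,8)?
Yes (the graph is connected and all 8 vertices have even degree)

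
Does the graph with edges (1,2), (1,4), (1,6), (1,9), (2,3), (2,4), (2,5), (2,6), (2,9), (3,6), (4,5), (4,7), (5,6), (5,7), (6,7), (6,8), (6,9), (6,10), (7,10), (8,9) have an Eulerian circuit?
Yes (the graph is connected and all 10 vertices have even degree)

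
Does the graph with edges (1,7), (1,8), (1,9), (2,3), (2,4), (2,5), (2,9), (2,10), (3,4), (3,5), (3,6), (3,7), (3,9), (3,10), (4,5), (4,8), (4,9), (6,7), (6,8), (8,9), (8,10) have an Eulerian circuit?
No (10 vertices have odd degree: {1, 2, 3, 4, 5, 6, 7, 8, 9, 10}; Eulerian circuit requires 0)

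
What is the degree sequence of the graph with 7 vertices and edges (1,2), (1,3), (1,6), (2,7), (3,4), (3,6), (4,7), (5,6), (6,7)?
[4, 3, 3, 3, 2, 2, 1] (degrees: deg(1)=3, deg(2)=2, deg(3)=3, deg(4)=2, deg(5)=1, deg(6)=4, deg(7)=3)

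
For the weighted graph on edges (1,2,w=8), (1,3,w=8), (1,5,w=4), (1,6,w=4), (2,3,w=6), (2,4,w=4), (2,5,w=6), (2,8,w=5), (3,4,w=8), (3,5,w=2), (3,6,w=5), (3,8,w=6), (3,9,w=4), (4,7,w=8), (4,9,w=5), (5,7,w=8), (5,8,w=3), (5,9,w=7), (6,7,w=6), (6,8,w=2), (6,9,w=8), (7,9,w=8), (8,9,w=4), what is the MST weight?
30 (MST edges: (1,5,w=4), (2,4,w=4), (2,8,w=5), (3,5,w=2), (3,9,w=4), (5,8,w=3), (6,7,w=6), (6,8,w=2); sum of weights 4 + 4 + 5 + 2 + 4 + 3 + 6 + 2 = 30)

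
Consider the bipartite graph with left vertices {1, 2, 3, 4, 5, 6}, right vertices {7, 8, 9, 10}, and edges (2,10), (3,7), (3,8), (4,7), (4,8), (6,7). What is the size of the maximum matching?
3 (matching: (2,10), (3,8), (4,7); upper bound min(|L|,|R|) = min(6,4) = 4)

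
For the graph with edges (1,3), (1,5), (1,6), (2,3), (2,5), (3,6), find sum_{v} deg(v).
12 (handshake: sum of degrees = 2|E| = 2 x 6 = 12)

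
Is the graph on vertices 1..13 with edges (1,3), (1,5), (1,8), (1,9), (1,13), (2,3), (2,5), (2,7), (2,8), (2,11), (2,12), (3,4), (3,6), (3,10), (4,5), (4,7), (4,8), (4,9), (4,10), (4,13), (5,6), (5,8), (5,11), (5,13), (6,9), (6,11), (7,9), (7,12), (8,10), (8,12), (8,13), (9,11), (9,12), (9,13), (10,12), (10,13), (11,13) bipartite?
No (odd cycle of length 3: 13 -> 1 -> 9 -> 13)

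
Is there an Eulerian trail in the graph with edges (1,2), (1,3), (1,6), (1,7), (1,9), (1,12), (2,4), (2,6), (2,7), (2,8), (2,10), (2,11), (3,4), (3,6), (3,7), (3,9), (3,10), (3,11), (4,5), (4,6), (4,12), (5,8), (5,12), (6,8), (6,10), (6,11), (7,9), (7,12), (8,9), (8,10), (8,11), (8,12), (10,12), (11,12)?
No (10 vertices have odd degree: {2, 3, 4, 5, 6, 7, 8, 10, 11, 12}; Eulerian path requires 0 or 2)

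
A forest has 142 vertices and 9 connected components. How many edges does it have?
133 (Each of the 9 component trees on V_i vertices has V_i - 1 edges; summing gives V - C = 142 - 9 = 133)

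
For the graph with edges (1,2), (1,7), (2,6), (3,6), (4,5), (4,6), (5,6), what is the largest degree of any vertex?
4 (attained at vertex 6)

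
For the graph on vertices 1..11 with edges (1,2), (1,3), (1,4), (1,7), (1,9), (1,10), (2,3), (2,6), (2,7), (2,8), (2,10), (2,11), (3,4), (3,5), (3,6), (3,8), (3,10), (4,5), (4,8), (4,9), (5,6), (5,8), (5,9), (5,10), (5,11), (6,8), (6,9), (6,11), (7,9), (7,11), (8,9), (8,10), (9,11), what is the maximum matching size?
5 (matching: (1,10), (3,4), (5,8), (6,11), (7,9); upper bound floor(n/2) = floor(11/2) = 5)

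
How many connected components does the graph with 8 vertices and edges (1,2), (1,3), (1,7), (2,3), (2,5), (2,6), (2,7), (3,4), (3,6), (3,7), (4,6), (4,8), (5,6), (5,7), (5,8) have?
1 (components: {1, 2, 3, 4, 5, 6, 7, 8})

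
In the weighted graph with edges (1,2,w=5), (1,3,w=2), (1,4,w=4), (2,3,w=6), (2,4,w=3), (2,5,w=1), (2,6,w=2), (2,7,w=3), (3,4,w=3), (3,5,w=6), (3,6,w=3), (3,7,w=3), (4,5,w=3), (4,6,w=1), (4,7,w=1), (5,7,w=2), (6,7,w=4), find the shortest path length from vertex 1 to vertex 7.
5 (path: 1 -> 3 -> 7; weights 2 + 3 = 5)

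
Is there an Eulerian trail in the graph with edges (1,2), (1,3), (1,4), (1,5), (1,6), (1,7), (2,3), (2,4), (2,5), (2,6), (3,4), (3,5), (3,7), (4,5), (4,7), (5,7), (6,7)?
No (6 vertices have odd degree: {2, 3, 4, 5, 6, 7}; Eulerian path requires 0 or 2)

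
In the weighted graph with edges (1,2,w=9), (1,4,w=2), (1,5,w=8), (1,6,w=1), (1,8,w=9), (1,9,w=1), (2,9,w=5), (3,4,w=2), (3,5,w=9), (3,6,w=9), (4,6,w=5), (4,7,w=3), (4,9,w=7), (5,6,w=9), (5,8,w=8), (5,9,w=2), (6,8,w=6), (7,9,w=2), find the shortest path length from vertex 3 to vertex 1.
4 (path: 3 -> 4 -> 1; weights 2 + 2 = 4)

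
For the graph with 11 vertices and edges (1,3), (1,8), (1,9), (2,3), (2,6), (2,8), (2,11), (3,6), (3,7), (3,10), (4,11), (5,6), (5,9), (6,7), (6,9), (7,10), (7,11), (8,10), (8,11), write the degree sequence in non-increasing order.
[5, 5, 4, 4, 4, 4, 3, 3, 3, 2, 1] (degrees: deg(1)=3, deg(2)=4, deg(3)=5, deg(4)=1, deg(5)=2, deg(6)=5, deg(7)=4, deg(8)=4, deg(9)=3, deg(10)=3, deg(11)=4)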